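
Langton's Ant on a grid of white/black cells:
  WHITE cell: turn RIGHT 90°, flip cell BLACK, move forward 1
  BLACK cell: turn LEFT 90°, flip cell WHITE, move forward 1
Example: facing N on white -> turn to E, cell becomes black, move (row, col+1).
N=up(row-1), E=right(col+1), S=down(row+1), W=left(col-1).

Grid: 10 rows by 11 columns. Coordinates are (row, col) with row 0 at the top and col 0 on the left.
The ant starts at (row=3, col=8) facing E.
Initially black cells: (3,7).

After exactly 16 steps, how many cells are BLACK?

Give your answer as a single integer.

Step 1: on WHITE (3,8): turn R to S, flip to black, move to (4,8). |black|=2
Step 2: on WHITE (4,8): turn R to W, flip to black, move to (4,7). |black|=3
Step 3: on WHITE (4,7): turn R to N, flip to black, move to (3,7). |black|=4
Step 4: on BLACK (3,7): turn L to W, flip to white, move to (3,6). |black|=3
Step 5: on WHITE (3,6): turn R to N, flip to black, move to (2,6). |black|=4
Step 6: on WHITE (2,6): turn R to E, flip to black, move to (2,7). |black|=5
Step 7: on WHITE (2,7): turn R to S, flip to black, move to (3,7). |black|=6
Step 8: on WHITE (3,7): turn R to W, flip to black, move to (3,6). |black|=7
Step 9: on BLACK (3,6): turn L to S, flip to white, move to (4,6). |black|=6
Step 10: on WHITE (4,6): turn R to W, flip to black, move to (4,5). |black|=7
Step 11: on WHITE (4,5): turn R to N, flip to black, move to (3,5). |black|=8
Step 12: on WHITE (3,5): turn R to E, flip to black, move to (3,6). |black|=9
Step 13: on WHITE (3,6): turn R to S, flip to black, move to (4,6). |black|=10
Step 14: on BLACK (4,6): turn L to E, flip to white, move to (4,7). |black|=9
Step 15: on BLACK (4,7): turn L to N, flip to white, move to (3,7). |black|=8
Step 16: on BLACK (3,7): turn L to W, flip to white, move to (3,6). |black|=7

Answer: 7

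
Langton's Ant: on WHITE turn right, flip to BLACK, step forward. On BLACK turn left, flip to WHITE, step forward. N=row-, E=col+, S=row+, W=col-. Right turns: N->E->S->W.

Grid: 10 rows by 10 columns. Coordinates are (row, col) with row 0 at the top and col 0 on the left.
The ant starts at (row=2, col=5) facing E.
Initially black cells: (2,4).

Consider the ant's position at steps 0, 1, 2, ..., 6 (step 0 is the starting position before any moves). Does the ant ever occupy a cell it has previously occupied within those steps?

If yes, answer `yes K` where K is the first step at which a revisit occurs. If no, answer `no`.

Answer: no

Derivation:
Step 1: on WHITE (2,5): turn R to S, flip to black, move to (3,5). |black|=2 — new cell
Step 2: on WHITE (3,5): turn R to W, flip to black, move to (3,4). |black|=3 — new cell
Step 3: on WHITE (3,4): turn R to N, flip to black, move to (2,4). |black|=4 — new cell
Step 4: on BLACK (2,4): turn L to W, flip to white, move to (2,3). |black|=3 — new cell
Step 5: on WHITE (2,3): turn R to N, flip to black, move to (1,3). |black|=4 — new cell
Step 6: on WHITE (1,3): turn R to E, flip to black, move to (1,4). |black|=5 — new cell
No revisit within 6 steps.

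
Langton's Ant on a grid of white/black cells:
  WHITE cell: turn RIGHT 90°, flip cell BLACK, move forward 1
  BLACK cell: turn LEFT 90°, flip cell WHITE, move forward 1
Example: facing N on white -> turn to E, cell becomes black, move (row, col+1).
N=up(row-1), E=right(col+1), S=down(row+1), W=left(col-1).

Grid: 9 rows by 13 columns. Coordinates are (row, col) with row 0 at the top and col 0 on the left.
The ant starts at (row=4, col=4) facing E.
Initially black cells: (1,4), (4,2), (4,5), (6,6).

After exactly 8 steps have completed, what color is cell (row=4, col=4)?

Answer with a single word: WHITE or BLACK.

Step 1: on WHITE (4,4): turn R to S, flip to black, move to (5,4). |black|=5
Step 2: on WHITE (5,4): turn R to W, flip to black, move to (5,3). |black|=6
Step 3: on WHITE (5,3): turn R to N, flip to black, move to (4,3). |black|=7
Step 4: on WHITE (4,3): turn R to E, flip to black, move to (4,4). |black|=8
Step 5: on BLACK (4,4): turn L to N, flip to white, move to (3,4). |black|=7
Step 6: on WHITE (3,4): turn R to E, flip to black, move to (3,5). |black|=8
Step 7: on WHITE (3,5): turn R to S, flip to black, move to (4,5). |black|=9
Step 8: on BLACK (4,5): turn L to E, flip to white, move to (4,6). |black|=8

Answer: WHITE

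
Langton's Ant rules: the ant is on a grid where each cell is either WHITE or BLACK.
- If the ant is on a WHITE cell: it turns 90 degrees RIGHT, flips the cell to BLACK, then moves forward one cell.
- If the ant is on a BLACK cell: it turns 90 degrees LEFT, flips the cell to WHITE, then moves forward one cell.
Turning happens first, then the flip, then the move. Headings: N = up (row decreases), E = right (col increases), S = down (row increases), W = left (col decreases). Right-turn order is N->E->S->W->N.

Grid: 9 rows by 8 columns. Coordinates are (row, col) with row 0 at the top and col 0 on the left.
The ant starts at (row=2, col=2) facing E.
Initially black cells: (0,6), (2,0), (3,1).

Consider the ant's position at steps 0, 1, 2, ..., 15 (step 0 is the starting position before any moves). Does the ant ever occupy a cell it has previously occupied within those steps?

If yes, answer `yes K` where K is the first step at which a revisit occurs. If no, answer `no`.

Step 1: on WHITE (2,2): turn R to S, flip to black, move to (3,2). |black|=4 — new cell
Step 2: on WHITE (3,2): turn R to W, flip to black, move to (3,1). |black|=5 — new cell
Step 3: on BLACK (3,1): turn L to S, flip to white, move to (4,1). |black|=4 — new cell
Step 4: on WHITE (4,1): turn R to W, flip to black, move to (4,0). |black|=5 — new cell
Step 5: on WHITE (4,0): turn R to N, flip to black, move to (3,0). |black|=6 — new cell
Step 6: on WHITE (3,0): turn R to E, flip to black, move to (3,1). |black|=7 — REVISIT

Answer: yes 6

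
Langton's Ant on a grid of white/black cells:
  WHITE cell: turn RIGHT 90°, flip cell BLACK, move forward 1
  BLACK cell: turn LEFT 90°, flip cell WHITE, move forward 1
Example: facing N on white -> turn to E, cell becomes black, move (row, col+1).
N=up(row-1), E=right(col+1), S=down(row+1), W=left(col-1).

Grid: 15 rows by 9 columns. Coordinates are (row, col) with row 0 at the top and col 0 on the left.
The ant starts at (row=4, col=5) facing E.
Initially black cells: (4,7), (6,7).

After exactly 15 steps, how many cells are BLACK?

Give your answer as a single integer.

Answer: 11

Derivation:
Step 1: on WHITE (4,5): turn R to S, flip to black, move to (5,5). |black|=3
Step 2: on WHITE (5,5): turn R to W, flip to black, move to (5,4). |black|=4
Step 3: on WHITE (5,4): turn R to N, flip to black, move to (4,4). |black|=5
Step 4: on WHITE (4,4): turn R to E, flip to black, move to (4,5). |black|=6
Step 5: on BLACK (4,5): turn L to N, flip to white, move to (3,5). |black|=5
Step 6: on WHITE (3,5): turn R to E, flip to black, move to (3,6). |black|=6
Step 7: on WHITE (3,6): turn R to S, flip to black, move to (4,6). |black|=7
Step 8: on WHITE (4,6): turn R to W, flip to black, move to (4,5). |black|=8
Step 9: on WHITE (4,5): turn R to N, flip to black, move to (3,5). |black|=9
Step 10: on BLACK (3,5): turn L to W, flip to white, move to (3,4). |black|=8
Step 11: on WHITE (3,4): turn R to N, flip to black, move to (2,4). |black|=9
Step 12: on WHITE (2,4): turn R to E, flip to black, move to (2,5). |black|=10
Step 13: on WHITE (2,5): turn R to S, flip to black, move to (3,5). |black|=11
Step 14: on WHITE (3,5): turn R to W, flip to black, move to (3,4). |black|=12
Step 15: on BLACK (3,4): turn L to S, flip to white, move to (4,4). |black|=11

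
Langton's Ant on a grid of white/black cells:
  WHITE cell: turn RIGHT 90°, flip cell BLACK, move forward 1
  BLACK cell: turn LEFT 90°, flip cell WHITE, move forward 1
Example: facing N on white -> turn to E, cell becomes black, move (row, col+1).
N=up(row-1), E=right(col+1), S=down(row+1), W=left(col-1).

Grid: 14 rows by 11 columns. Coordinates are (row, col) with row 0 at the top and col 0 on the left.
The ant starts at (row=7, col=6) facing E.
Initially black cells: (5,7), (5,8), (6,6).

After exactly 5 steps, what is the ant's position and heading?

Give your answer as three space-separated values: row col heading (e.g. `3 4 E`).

Step 1: on WHITE (7,6): turn R to S, flip to black, move to (8,6). |black|=4
Step 2: on WHITE (8,6): turn R to W, flip to black, move to (8,5). |black|=5
Step 3: on WHITE (8,5): turn R to N, flip to black, move to (7,5). |black|=6
Step 4: on WHITE (7,5): turn R to E, flip to black, move to (7,6). |black|=7
Step 5: on BLACK (7,6): turn L to N, flip to white, move to (6,6). |black|=6

Answer: 6 6 N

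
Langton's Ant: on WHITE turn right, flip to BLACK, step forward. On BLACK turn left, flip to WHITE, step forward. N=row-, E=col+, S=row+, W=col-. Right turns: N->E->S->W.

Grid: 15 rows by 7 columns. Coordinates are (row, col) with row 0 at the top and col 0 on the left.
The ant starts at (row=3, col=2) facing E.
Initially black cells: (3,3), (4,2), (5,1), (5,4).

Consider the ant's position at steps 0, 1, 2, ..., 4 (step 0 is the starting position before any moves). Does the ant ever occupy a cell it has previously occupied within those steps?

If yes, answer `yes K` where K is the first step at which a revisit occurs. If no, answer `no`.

Answer: no

Derivation:
Step 1: on WHITE (3,2): turn R to S, flip to black, move to (4,2). |black|=5 — new cell
Step 2: on BLACK (4,2): turn L to E, flip to white, move to (4,3). |black|=4 — new cell
Step 3: on WHITE (4,3): turn R to S, flip to black, move to (5,3). |black|=5 — new cell
Step 4: on WHITE (5,3): turn R to W, flip to black, move to (5,2). |black|=6 — new cell
No revisit within 4 steps.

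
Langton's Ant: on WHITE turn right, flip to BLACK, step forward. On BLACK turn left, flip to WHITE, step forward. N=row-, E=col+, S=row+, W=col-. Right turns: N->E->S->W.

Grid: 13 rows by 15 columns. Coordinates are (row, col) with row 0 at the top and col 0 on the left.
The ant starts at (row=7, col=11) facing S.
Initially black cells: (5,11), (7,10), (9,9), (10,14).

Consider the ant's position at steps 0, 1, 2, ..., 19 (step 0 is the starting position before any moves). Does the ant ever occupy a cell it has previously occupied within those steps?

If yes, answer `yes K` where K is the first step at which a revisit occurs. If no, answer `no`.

Answer: yes 5

Derivation:
Step 1: on WHITE (7,11): turn R to W, flip to black, move to (7,10). |black|=5 — new cell
Step 2: on BLACK (7,10): turn L to S, flip to white, move to (8,10). |black|=4 — new cell
Step 3: on WHITE (8,10): turn R to W, flip to black, move to (8,9). |black|=5 — new cell
Step 4: on WHITE (8,9): turn R to N, flip to black, move to (7,9). |black|=6 — new cell
Step 5: on WHITE (7,9): turn R to E, flip to black, move to (7,10). |black|=7 — REVISIT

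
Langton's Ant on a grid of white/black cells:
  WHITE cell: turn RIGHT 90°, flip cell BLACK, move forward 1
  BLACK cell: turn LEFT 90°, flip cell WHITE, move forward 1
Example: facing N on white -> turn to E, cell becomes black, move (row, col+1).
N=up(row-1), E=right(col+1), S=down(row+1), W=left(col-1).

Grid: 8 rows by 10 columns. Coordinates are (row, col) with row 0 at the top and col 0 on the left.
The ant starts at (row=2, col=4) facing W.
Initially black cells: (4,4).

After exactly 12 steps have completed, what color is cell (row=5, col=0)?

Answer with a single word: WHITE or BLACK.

Step 1: on WHITE (2,4): turn R to N, flip to black, move to (1,4). |black|=2
Step 2: on WHITE (1,4): turn R to E, flip to black, move to (1,5). |black|=3
Step 3: on WHITE (1,5): turn R to S, flip to black, move to (2,5). |black|=4
Step 4: on WHITE (2,5): turn R to W, flip to black, move to (2,4). |black|=5
Step 5: on BLACK (2,4): turn L to S, flip to white, move to (3,4). |black|=4
Step 6: on WHITE (3,4): turn R to W, flip to black, move to (3,3). |black|=5
Step 7: on WHITE (3,3): turn R to N, flip to black, move to (2,3). |black|=6
Step 8: on WHITE (2,3): turn R to E, flip to black, move to (2,4). |black|=7
Step 9: on WHITE (2,4): turn R to S, flip to black, move to (3,4). |black|=8
Step 10: on BLACK (3,4): turn L to E, flip to white, move to (3,5). |black|=7
Step 11: on WHITE (3,5): turn R to S, flip to black, move to (4,5). |black|=8
Step 12: on WHITE (4,5): turn R to W, flip to black, move to (4,4). |black|=9

Answer: WHITE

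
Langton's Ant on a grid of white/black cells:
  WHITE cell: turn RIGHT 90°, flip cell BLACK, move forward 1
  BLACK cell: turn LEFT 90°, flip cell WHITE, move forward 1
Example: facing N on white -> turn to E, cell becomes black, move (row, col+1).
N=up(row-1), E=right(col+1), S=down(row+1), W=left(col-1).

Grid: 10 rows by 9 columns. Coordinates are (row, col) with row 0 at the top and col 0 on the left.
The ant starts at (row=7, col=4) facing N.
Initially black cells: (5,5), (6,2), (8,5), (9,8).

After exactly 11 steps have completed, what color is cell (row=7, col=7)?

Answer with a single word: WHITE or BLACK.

Step 1: on WHITE (7,4): turn R to E, flip to black, move to (7,5). |black|=5
Step 2: on WHITE (7,5): turn R to S, flip to black, move to (8,5). |black|=6
Step 3: on BLACK (8,5): turn L to E, flip to white, move to (8,6). |black|=5
Step 4: on WHITE (8,6): turn R to S, flip to black, move to (9,6). |black|=6
Step 5: on WHITE (9,6): turn R to W, flip to black, move to (9,5). |black|=7
Step 6: on WHITE (9,5): turn R to N, flip to black, move to (8,5). |black|=8
Step 7: on WHITE (8,5): turn R to E, flip to black, move to (8,6). |black|=9
Step 8: on BLACK (8,6): turn L to N, flip to white, move to (7,6). |black|=8
Step 9: on WHITE (7,6): turn R to E, flip to black, move to (7,7). |black|=9
Step 10: on WHITE (7,7): turn R to S, flip to black, move to (8,7). |black|=10
Step 11: on WHITE (8,7): turn R to W, flip to black, move to (8,6). |black|=11

Answer: BLACK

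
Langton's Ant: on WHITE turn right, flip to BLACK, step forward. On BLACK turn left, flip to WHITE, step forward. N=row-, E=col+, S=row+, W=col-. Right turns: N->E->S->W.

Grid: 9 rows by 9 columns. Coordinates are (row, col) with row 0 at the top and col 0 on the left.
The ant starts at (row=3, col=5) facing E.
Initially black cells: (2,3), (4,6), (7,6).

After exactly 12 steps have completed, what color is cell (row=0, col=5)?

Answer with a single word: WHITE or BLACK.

Answer: WHITE

Derivation:
Step 1: on WHITE (3,5): turn R to S, flip to black, move to (4,5). |black|=4
Step 2: on WHITE (4,5): turn R to W, flip to black, move to (4,4). |black|=5
Step 3: on WHITE (4,4): turn R to N, flip to black, move to (3,4). |black|=6
Step 4: on WHITE (3,4): turn R to E, flip to black, move to (3,5). |black|=7
Step 5: on BLACK (3,5): turn L to N, flip to white, move to (2,5). |black|=6
Step 6: on WHITE (2,5): turn R to E, flip to black, move to (2,6). |black|=7
Step 7: on WHITE (2,6): turn R to S, flip to black, move to (3,6). |black|=8
Step 8: on WHITE (3,6): turn R to W, flip to black, move to (3,5). |black|=9
Step 9: on WHITE (3,5): turn R to N, flip to black, move to (2,5). |black|=10
Step 10: on BLACK (2,5): turn L to W, flip to white, move to (2,4). |black|=9
Step 11: on WHITE (2,4): turn R to N, flip to black, move to (1,4). |black|=10
Step 12: on WHITE (1,4): turn R to E, flip to black, move to (1,5). |black|=11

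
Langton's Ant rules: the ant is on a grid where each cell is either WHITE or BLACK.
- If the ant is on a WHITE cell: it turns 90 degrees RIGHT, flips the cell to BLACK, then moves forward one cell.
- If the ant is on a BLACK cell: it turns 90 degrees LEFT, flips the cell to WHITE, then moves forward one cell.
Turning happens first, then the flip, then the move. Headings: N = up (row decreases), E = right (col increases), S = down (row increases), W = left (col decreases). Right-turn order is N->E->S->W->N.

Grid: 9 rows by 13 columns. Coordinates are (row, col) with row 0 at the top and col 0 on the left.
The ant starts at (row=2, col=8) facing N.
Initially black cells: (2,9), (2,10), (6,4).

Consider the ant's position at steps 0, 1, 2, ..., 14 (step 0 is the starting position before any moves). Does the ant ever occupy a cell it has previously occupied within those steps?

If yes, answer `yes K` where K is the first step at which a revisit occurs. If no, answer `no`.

Answer: yes 8

Derivation:
Step 1: on WHITE (2,8): turn R to E, flip to black, move to (2,9). |black|=4 — new cell
Step 2: on BLACK (2,9): turn L to N, flip to white, move to (1,9). |black|=3 — new cell
Step 3: on WHITE (1,9): turn R to E, flip to black, move to (1,10). |black|=4 — new cell
Step 4: on WHITE (1,10): turn R to S, flip to black, move to (2,10). |black|=5 — new cell
Step 5: on BLACK (2,10): turn L to E, flip to white, move to (2,11). |black|=4 — new cell
Step 6: on WHITE (2,11): turn R to S, flip to black, move to (3,11). |black|=5 — new cell
Step 7: on WHITE (3,11): turn R to W, flip to black, move to (3,10). |black|=6 — new cell
Step 8: on WHITE (3,10): turn R to N, flip to black, move to (2,10). |black|=7 — REVISIT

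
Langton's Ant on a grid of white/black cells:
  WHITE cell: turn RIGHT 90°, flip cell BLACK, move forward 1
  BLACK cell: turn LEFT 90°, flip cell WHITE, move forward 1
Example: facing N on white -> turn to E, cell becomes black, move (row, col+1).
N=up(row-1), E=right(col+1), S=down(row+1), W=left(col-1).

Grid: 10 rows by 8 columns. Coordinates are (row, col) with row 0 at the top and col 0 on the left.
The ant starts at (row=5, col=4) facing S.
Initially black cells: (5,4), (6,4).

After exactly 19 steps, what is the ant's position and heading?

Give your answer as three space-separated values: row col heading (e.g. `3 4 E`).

Answer: 8 6 E

Derivation:
Step 1: on BLACK (5,4): turn L to E, flip to white, move to (5,5). |black|=1
Step 2: on WHITE (5,5): turn R to S, flip to black, move to (6,5). |black|=2
Step 3: on WHITE (6,5): turn R to W, flip to black, move to (6,4). |black|=3
Step 4: on BLACK (6,4): turn L to S, flip to white, move to (7,4). |black|=2
Step 5: on WHITE (7,4): turn R to W, flip to black, move to (7,3). |black|=3
Step 6: on WHITE (7,3): turn R to N, flip to black, move to (6,3). |black|=4
Step 7: on WHITE (6,3): turn R to E, flip to black, move to (6,4). |black|=5
Step 8: on WHITE (6,4): turn R to S, flip to black, move to (7,4). |black|=6
Step 9: on BLACK (7,4): turn L to E, flip to white, move to (7,5). |black|=5
Step 10: on WHITE (7,5): turn R to S, flip to black, move to (8,5). |black|=6
Step 11: on WHITE (8,5): turn R to W, flip to black, move to (8,4). |black|=7
Step 12: on WHITE (8,4): turn R to N, flip to black, move to (7,4). |black|=8
Step 13: on WHITE (7,4): turn R to E, flip to black, move to (7,5). |black|=9
Step 14: on BLACK (7,5): turn L to N, flip to white, move to (6,5). |black|=8
Step 15: on BLACK (6,5): turn L to W, flip to white, move to (6,4). |black|=7
Step 16: on BLACK (6,4): turn L to S, flip to white, move to (7,4). |black|=6
Step 17: on BLACK (7,4): turn L to E, flip to white, move to (7,5). |black|=5
Step 18: on WHITE (7,5): turn R to S, flip to black, move to (8,5). |black|=6
Step 19: on BLACK (8,5): turn L to E, flip to white, move to (8,6). |black|=5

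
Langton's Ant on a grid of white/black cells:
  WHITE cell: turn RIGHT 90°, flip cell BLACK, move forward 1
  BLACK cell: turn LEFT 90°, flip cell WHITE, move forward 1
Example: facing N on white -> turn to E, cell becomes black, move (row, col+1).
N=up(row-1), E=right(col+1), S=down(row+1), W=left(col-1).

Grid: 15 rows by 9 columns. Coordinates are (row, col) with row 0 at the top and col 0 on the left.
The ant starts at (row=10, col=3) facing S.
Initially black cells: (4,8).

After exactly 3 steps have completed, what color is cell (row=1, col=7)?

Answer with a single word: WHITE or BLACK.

Answer: WHITE

Derivation:
Step 1: on WHITE (10,3): turn R to W, flip to black, move to (10,2). |black|=2
Step 2: on WHITE (10,2): turn R to N, flip to black, move to (9,2). |black|=3
Step 3: on WHITE (9,2): turn R to E, flip to black, move to (9,3). |black|=4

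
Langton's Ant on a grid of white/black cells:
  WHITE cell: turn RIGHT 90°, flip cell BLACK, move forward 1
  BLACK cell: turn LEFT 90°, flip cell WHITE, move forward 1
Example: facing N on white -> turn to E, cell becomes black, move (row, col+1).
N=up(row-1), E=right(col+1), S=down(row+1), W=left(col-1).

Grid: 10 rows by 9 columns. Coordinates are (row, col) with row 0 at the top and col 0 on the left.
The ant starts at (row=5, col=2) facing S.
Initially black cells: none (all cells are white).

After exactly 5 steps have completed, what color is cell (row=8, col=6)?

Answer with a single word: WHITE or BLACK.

Step 1: on WHITE (5,2): turn R to W, flip to black, move to (5,1). |black|=1
Step 2: on WHITE (5,1): turn R to N, flip to black, move to (4,1). |black|=2
Step 3: on WHITE (4,1): turn R to E, flip to black, move to (4,2). |black|=3
Step 4: on WHITE (4,2): turn R to S, flip to black, move to (5,2). |black|=4
Step 5: on BLACK (5,2): turn L to E, flip to white, move to (5,3). |black|=3

Answer: WHITE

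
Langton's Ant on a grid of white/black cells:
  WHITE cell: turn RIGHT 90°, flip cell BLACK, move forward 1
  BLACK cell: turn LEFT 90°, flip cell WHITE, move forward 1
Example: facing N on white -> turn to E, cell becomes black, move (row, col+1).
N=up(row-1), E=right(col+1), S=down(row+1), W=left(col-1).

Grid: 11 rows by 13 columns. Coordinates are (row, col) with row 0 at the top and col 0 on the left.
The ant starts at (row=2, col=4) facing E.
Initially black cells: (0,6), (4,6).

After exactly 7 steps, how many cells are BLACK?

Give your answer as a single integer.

Step 1: on WHITE (2,4): turn R to S, flip to black, move to (3,4). |black|=3
Step 2: on WHITE (3,4): turn R to W, flip to black, move to (3,3). |black|=4
Step 3: on WHITE (3,3): turn R to N, flip to black, move to (2,3). |black|=5
Step 4: on WHITE (2,3): turn R to E, flip to black, move to (2,4). |black|=6
Step 5: on BLACK (2,4): turn L to N, flip to white, move to (1,4). |black|=5
Step 6: on WHITE (1,4): turn R to E, flip to black, move to (1,5). |black|=6
Step 7: on WHITE (1,5): turn R to S, flip to black, move to (2,5). |black|=7

Answer: 7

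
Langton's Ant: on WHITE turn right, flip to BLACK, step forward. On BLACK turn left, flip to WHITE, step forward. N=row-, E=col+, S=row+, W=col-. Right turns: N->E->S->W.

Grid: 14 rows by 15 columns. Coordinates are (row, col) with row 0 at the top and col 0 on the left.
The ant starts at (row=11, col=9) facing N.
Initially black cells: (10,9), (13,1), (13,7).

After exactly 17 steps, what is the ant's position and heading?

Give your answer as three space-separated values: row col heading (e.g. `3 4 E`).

Step 1: on WHITE (11,9): turn R to E, flip to black, move to (11,10). |black|=4
Step 2: on WHITE (11,10): turn R to S, flip to black, move to (12,10). |black|=5
Step 3: on WHITE (12,10): turn R to W, flip to black, move to (12,9). |black|=6
Step 4: on WHITE (12,9): turn R to N, flip to black, move to (11,9). |black|=7
Step 5: on BLACK (11,9): turn L to W, flip to white, move to (11,8). |black|=6
Step 6: on WHITE (11,8): turn R to N, flip to black, move to (10,8). |black|=7
Step 7: on WHITE (10,8): turn R to E, flip to black, move to (10,9). |black|=8
Step 8: on BLACK (10,9): turn L to N, flip to white, move to (9,9). |black|=7
Step 9: on WHITE (9,9): turn R to E, flip to black, move to (9,10). |black|=8
Step 10: on WHITE (9,10): turn R to S, flip to black, move to (10,10). |black|=9
Step 11: on WHITE (10,10): turn R to W, flip to black, move to (10,9). |black|=10
Step 12: on WHITE (10,9): turn R to N, flip to black, move to (9,9). |black|=11
Step 13: on BLACK (9,9): turn L to W, flip to white, move to (9,8). |black|=10
Step 14: on WHITE (9,8): turn R to N, flip to black, move to (8,8). |black|=11
Step 15: on WHITE (8,8): turn R to E, flip to black, move to (8,9). |black|=12
Step 16: on WHITE (8,9): turn R to S, flip to black, move to (9,9). |black|=13
Step 17: on WHITE (9,9): turn R to W, flip to black, move to (9,8). |black|=14

Answer: 9 8 W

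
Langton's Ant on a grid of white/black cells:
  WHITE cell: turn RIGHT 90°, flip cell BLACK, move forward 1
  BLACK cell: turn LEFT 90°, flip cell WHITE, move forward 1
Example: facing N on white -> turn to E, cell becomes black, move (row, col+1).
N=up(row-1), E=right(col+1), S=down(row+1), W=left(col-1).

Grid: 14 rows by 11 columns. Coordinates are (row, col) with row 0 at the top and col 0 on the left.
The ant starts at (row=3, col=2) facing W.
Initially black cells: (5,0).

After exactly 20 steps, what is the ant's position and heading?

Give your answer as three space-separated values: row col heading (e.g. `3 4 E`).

Step 1: on WHITE (3,2): turn R to N, flip to black, move to (2,2). |black|=2
Step 2: on WHITE (2,2): turn R to E, flip to black, move to (2,3). |black|=3
Step 3: on WHITE (2,3): turn R to S, flip to black, move to (3,3). |black|=4
Step 4: on WHITE (3,3): turn R to W, flip to black, move to (3,2). |black|=5
Step 5: on BLACK (3,2): turn L to S, flip to white, move to (4,2). |black|=4
Step 6: on WHITE (4,2): turn R to W, flip to black, move to (4,1). |black|=5
Step 7: on WHITE (4,1): turn R to N, flip to black, move to (3,1). |black|=6
Step 8: on WHITE (3,1): turn R to E, flip to black, move to (3,2). |black|=7
Step 9: on WHITE (3,2): turn R to S, flip to black, move to (4,2). |black|=8
Step 10: on BLACK (4,2): turn L to E, flip to white, move to (4,3). |black|=7
Step 11: on WHITE (4,3): turn R to S, flip to black, move to (5,3). |black|=8
Step 12: on WHITE (5,3): turn R to W, flip to black, move to (5,2). |black|=9
Step 13: on WHITE (5,2): turn R to N, flip to black, move to (4,2). |black|=10
Step 14: on WHITE (4,2): turn R to E, flip to black, move to (4,3). |black|=11
Step 15: on BLACK (4,3): turn L to N, flip to white, move to (3,3). |black|=10
Step 16: on BLACK (3,3): turn L to W, flip to white, move to (3,2). |black|=9
Step 17: on BLACK (3,2): turn L to S, flip to white, move to (4,2). |black|=8
Step 18: on BLACK (4,2): turn L to E, flip to white, move to (4,3). |black|=7
Step 19: on WHITE (4,3): turn R to S, flip to black, move to (5,3). |black|=8
Step 20: on BLACK (5,3): turn L to E, flip to white, move to (5,4). |black|=7

Answer: 5 4 E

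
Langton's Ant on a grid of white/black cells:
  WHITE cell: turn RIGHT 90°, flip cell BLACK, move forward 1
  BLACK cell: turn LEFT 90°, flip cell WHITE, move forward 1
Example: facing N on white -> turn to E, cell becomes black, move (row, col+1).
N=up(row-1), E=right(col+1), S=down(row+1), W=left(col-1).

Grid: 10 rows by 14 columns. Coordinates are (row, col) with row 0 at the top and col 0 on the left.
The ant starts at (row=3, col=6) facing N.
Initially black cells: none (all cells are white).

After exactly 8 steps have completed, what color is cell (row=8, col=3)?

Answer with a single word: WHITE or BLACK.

Step 1: on WHITE (3,6): turn R to E, flip to black, move to (3,7). |black|=1
Step 2: on WHITE (3,7): turn R to S, flip to black, move to (4,7). |black|=2
Step 3: on WHITE (4,7): turn R to W, flip to black, move to (4,6). |black|=3
Step 4: on WHITE (4,6): turn R to N, flip to black, move to (3,6). |black|=4
Step 5: on BLACK (3,6): turn L to W, flip to white, move to (3,5). |black|=3
Step 6: on WHITE (3,5): turn R to N, flip to black, move to (2,5). |black|=4
Step 7: on WHITE (2,5): turn R to E, flip to black, move to (2,6). |black|=5
Step 8: on WHITE (2,6): turn R to S, flip to black, move to (3,6). |black|=6

Answer: WHITE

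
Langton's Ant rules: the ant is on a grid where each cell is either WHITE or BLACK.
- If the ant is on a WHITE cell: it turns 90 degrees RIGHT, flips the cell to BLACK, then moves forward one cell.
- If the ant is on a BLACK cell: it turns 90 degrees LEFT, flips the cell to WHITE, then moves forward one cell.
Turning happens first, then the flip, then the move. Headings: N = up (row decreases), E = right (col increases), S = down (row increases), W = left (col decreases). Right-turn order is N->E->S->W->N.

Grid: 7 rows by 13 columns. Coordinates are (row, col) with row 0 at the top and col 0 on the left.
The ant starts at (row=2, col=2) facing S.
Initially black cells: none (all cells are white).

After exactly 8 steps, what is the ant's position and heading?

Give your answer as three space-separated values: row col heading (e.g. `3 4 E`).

Step 1: on WHITE (2,2): turn R to W, flip to black, move to (2,1). |black|=1
Step 2: on WHITE (2,1): turn R to N, flip to black, move to (1,1). |black|=2
Step 3: on WHITE (1,1): turn R to E, flip to black, move to (1,2). |black|=3
Step 4: on WHITE (1,2): turn R to S, flip to black, move to (2,2). |black|=4
Step 5: on BLACK (2,2): turn L to E, flip to white, move to (2,3). |black|=3
Step 6: on WHITE (2,3): turn R to S, flip to black, move to (3,3). |black|=4
Step 7: on WHITE (3,3): turn R to W, flip to black, move to (3,2). |black|=5
Step 8: on WHITE (3,2): turn R to N, flip to black, move to (2,2). |black|=6

Answer: 2 2 N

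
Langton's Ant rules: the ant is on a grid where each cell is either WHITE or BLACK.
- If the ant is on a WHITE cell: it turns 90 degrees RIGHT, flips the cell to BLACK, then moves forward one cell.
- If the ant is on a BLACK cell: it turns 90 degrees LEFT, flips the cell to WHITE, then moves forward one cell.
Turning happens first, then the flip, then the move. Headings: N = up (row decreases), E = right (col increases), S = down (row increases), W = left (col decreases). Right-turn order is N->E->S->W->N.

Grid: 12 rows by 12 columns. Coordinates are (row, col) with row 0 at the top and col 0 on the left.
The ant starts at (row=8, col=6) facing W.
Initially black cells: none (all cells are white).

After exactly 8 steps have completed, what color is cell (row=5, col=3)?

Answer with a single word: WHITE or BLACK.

Answer: WHITE

Derivation:
Step 1: on WHITE (8,6): turn R to N, flip to black, move to (7,6). |black|=1
Step 2: on WHITE (7,6): turn R to E, flip to black, move to (7,7). |black|=2
Step 3: on WHITE (7,7): turn R to S, flip to black, move to (8,7). |black|=3
Step 4: on WHITE (8,7): turn R to W, flip to black, move to (8,6). |black|=4
Step 5: on BLACK (8,6): turn L to S, flip to white, move to (9,6). |black|=3
Step 6: on WHITE (9,6): turn R to W, flip to black, move to (9,5). |black|=4
Step 7: on WHITE (9,5): turn R to N, flip to black, move to (8,5). |black|=5
Step 8: on WHITE (8,5): turn R to E, flip to black, move to (8,6). |black|=6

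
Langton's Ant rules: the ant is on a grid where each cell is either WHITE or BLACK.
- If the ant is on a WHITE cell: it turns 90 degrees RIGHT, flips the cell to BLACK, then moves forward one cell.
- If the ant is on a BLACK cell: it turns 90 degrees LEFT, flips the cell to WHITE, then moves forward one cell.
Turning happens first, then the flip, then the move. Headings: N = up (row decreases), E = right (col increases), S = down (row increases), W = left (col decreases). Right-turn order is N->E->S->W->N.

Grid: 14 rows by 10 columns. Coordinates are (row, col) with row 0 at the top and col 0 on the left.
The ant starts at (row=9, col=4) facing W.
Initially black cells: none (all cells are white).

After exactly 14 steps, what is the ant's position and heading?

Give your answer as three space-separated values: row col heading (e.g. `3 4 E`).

Step 1: on WHITE (9,4): turn R to N, flip to black, move to (8,4). |black|=1
Step 2: on WHITE (8,4): turn R to E, flip to black, move to (8,5). |black|=2
Step 3: on WHITE (8,5): turn R to S, flip to black, move to (9,5). |black|=3
Step 4: on WHITE (9,5): turn R to W, flip to black, move to (9,4). |black|=4
Step 5: on BLACK (9,4): turn L to S, flip to white, move to (10,4). |black|=3
Step 6: on WHITE (10,4): turn R to W, flip to black, move to (10,3). |black|=4
Step 7: on WHITE (10,3): turn R to N, flip to black, move to (9,3). |black|=5
Step 8: on WHITE (9,3): turn R to E, flip to black, move to (9,4). |black|=6
Step 9: on WHITE (9,4): turn R to S, flip to black, move to (10,4). |black|=7
Step 10: on BLACK (10,4): turn L to E, flip to white, move to (10,5). |black|=6
Step 11: on WHITE (10,5): turn R to S, flip to black, move to (11,5). |black|=7
Step 12: on WHITE (11,5): turn R to W, flip to black, move to (11,4). |black|=8
Step 13: on WHITE (11,4): turn R to N, flip to black, move to (10,4). |black|=9
Step 14: on WHITE (10,4): turn R to E, flip to black, move to (10,5). |black|=10

Answer: 10 5 E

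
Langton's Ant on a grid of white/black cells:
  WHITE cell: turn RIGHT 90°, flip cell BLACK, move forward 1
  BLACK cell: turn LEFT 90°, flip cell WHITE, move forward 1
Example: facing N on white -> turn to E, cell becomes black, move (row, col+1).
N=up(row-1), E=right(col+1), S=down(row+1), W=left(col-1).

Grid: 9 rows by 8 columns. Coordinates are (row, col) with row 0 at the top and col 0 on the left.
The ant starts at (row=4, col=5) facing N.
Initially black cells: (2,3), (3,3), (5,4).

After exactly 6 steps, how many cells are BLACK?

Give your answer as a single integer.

Answer: 7

Derivation:
Step 1: on WHITE (4,5): turn R to E, flip to black, move to (4,6). |black|=4
Step 2: on WHITE (4,6): turn R to S, flip to black, move to (5,6). |black|=5
Step 3: on WHITE (5,6): turn R to W, flip to black, move to (5,5). |black|=6
Step 4: on WHITE (5,5): turn R to N, flip to black, move to (4,5). |black|=7
Step 5: on BLACK (4,5): turn L to W, flip to white, move to (4,4). |black|=6
Step 6: on WHITE (4,4): turn R to N, flip to black, move to (3,4). |black|=7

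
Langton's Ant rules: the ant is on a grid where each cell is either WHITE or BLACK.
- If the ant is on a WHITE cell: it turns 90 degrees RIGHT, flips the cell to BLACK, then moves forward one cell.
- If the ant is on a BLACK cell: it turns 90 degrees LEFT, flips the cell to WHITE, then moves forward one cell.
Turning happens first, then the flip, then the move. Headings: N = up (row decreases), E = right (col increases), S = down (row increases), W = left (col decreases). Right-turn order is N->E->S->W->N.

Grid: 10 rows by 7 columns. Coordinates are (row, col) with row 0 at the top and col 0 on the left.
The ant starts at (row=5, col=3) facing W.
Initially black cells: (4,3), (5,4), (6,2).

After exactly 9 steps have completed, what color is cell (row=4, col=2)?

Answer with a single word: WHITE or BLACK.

Step 1: on WHITE (5,3): turn R to N, flip to black, move to (4,3). |black|=4
Step 2: on BLACK (4,3): turn L to W, flip to white, move to (4,2). |black|=3
Step 3: on WHITE (4,2): turn R to N, flip to black, move to (3,2). |black|=4
Step 4: on WHITE (3,2): turn R to E, flip to black, move to (3,3). |black|=5
Step 5: on WHITE (3,3): turn R to S, flip to black, move to (4,3). |black|=6
Step 6: on WHITE (4,3): turn R to W, flip to black, move to (4,2). |black|=7
Step 7: on BLACK (4,2): turn L to S, flip to white, move to (5,2). |black|=6
Step 8: on WHITE (5,2): turn R to W, flip to black, move to (5,1). |black|=7
Step 9: on WHITE (5,1): turn R to N, flip to black, move to (4,1). |black|=8

Answer: WHITE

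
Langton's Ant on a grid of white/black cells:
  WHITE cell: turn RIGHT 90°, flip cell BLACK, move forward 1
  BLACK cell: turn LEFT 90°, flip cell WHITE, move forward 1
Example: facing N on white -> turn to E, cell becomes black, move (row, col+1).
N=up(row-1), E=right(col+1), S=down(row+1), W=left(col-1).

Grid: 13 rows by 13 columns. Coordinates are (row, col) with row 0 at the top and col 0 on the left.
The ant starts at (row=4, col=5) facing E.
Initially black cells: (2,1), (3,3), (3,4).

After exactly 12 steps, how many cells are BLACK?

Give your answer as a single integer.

Step 1: on WHITE (4,5): turn R to S, flip to black, move to (5,5). |black|=4
Step 2: on WHITE (5,5): turn R to W, flip to black, move to (5,4). |black|=5
Step 3: on WHITE (5,4): turn R to N, flip to black, move to (4,4). |black|=6
Step 4: on WHITE (4,4): turn R to E, flip to black, move to (4,5). |black|=7
Step 5: on BLACK (4,5): turn L to N, flip to white, move to (3,5). |black|=6
Step 6: on WHITE (3,5): turn R to E, flip to black, move to (3,6). |black|=7
Step 7: on WHITE (3,6): turn R to S, flip to black, move to (4,6). |black|=8
Step 8: on WHITE (4,6): turn R to W, flip to black, move to (4,5). |black|=9
Step 9: on WHITE (4,5): turn R to N, flip to black, move to (3,5). |black|=10
Step 10: on BLACK (3,5): turn L to W, flip to white, move to (3,4). |black|=9
Step 11: on BLACK (3,4): turn L to S, flip to white, move to (4,4). |black|=8
Step 12: on BLACK (4,4): turn L to E, flip to white, move to (4,5). |black|=7

Answer: 7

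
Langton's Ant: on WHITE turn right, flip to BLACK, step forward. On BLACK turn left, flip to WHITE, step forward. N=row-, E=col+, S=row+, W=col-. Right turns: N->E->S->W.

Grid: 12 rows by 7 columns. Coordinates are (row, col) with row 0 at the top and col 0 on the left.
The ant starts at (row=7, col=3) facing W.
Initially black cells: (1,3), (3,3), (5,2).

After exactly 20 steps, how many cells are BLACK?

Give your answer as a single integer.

Step 1: on WHITE (7,3): turn R to N, flip to black, move to (6,3). |black|=4
Step 2: on WHITE (6,3): turn R to E, flip to black, move to (6,4). |black|=5
Step 3: on WHITE (6,4): turn R to S, flip to black, move to (7,4). |black|=6
Step 4: on WHITE (7,4): turn R to W, flip to black, move to (7,3). |black|=7
Step 5: on BLACK (7,3): turn L to S, flip to white, move to (8,3). |black|=6
Step 6: on WHITE (8,3): turn R to W, flip to black, move to (8,2). |black|=7
Step 7: on WHITE (8,2): turn R to N, flip to black, move to (7,2). |black|=8
Step 8: on WHITE (7,2): turn R to E, flip to black, move to (7,3). |black|=9
Step 9: on WHITE (7,3): turn R to S, flip to black, move to (8,3). |black|=10
Step 10: on BLACK (8,3): turn L to E, flip to white, move to (8,4). |black|=9
Step 11: on WHITE (8,4): turn R to S, flip to black, move to (9,4). |black|=10
Step 12: on WHITE (9,4): turn R to W, flip to black, move to (9,3). |black|=11
Step 13: on WHITE (9,3): turn R to N, flip to black, move to (8,3). |black|=12
Step 14: on WHITE (8,3): turn R to E, flip to black, move to (8,4). |black|=13
Step 15: on BLACK (8,4): turn L to N, flip to white, move to (7,4). |black|=12
Step 16: on BLACK (7,4): turn L to W, flip to white, move to (7,3). |black|=11
Step 17: on BLACK (7,3): turn L to S, flip to white, move to (8,3). |black|=10
Step 18: on BLACK (8,3): turn L to E, flip to white, move to (8,4). |black|=9
Step 19: on WHITE (8,4): turn R to S, flip to black, move to (9,4). |black|=10
Step 20: on BLACK (9,4): turn L to E, flip to white, move to (9,5). |black|=9

Answer: 9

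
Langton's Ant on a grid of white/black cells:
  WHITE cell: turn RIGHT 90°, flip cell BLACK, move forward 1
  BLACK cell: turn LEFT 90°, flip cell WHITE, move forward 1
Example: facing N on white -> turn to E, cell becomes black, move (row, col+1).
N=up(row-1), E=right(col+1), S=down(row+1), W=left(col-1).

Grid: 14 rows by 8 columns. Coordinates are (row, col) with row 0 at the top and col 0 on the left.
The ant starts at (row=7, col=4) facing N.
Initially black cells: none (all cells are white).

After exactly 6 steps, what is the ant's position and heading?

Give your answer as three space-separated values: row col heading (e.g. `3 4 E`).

Step 1: on WHITE (7,4): turn R to E, flip to black, move to (7,5). |black|=1
Step 2: on WHITE (7,5): turn R to S, flip to black, move to (8,5). |black|=2
Step 3: on WHITE (8,5): turn R to W, flip to black, move to (8,4). |black|=3
Step 4: on WHITE (8,4): turn R to N, flip to black, move to (7,4). |black|=4
Step 5: on BLACK (7,4): turn L to W, flip to white, move to (7,3). |black|=3
Step 6: on WHITE (7,3): turn R to N, flip to black, move to (6,3). |black|=4

Answer: 6 3 N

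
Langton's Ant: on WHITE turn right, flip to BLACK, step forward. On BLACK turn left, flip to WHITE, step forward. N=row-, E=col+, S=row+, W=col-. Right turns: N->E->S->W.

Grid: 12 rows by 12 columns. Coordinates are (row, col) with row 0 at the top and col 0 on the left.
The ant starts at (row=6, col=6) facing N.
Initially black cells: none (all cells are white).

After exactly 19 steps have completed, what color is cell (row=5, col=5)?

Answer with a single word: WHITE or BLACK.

Step 1: on WHITE (6,6): turn R to E, flip to black, move to (6,7). |black|=1
Step 2: on WHITE (6,7): turn R to S, flip to black, move to (7,7). |black|=2
Step 3: on WHITE (7,7): turn R to W, flip to black, move to (7,6). |black|=3
Step 4: on WHITE (7,6): turn R to N, flip to black, move to (6,6). |black|=4
Step 5: on BLACK (6,6): turn L to W, flip to white, move to (6,5). |black|=3
Step 6: on WHITE (6,5): turn R to N, flip to black, move to (5,5). |black|=4
Step 7: on WHITE (5,5): turn R to E, flip to black, move to (5,6). |black|=5
Step 8: on WHITE (5,6): turn R to S, flip to black, move to (6,6). |black|=6
Step 9: on WHITE (6,6): turn R to W, flip to black, move to (6,5). |black|=7
Step 10: on BLACK (6,5): turn L to S, flip to white, move to (7,5). |black|=6
Step 11: on WHITE (7,5): turn R to W, flip to black, move to (7,4). |black|=7
Step 12: on WHITE (7,4): turn R to N, flip to black, move to (6,4). |black|=8
Step 13: on WHITE (6,4): turn R to E, flip to black, move to (6,5). |black|=9
Step 14: on WHITE (6,5): turn R to S, flip to black, move to (7,5). |black|=10
Step 15: on BLACK (7,5): turn L to E, flip to white, move to (7,6). |black|=9
Step 16: on BLACK (7,6): turn L to N, flip to white, move to (6,6). |black|=8
Step 17: on BLACK (6,6): turn L to W, flip to white, move to (6,5). |black|=7
Step 18: on BLACK (6,5): turn L to S, flip to white, move to (7,5). |black|=6
Step 19: on WHITE (7,5): turn R to W, flip to black, move to (7,4). |black|=7

Answer: BLACK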